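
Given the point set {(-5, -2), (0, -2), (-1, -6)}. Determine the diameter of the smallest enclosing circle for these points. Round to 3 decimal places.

Call the three points A, B, C in the order given.
Side lengths²: AB² = 25, AC² = 32, BC² = 17.
Since AC² = 32 < 25 + 17 = 42, the triangle is acute, so the smallest enclosing circle is the circumcircle.
Circumcentre = (-2.5, -3.5), r² = 8.5.
Diameter = 2r = 2√(8.5) ≈ 5.831.

5.831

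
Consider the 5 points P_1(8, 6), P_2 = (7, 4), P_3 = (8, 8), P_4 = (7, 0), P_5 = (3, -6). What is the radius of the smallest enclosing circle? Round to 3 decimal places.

The minimum enclosing circle of a finite set is fixed by two of the points (as a diameter) or three (as a circumcircle).
The farthest pair is P_3–P_5 with squared distance 221. The circle on this segment as diameter has centre (5.5, 1) and r² = 221/4 = 55.25.
Check P_1: distance² to centre = 31.25 ≤ 55.25, so it lies inside.
All remaining points lie in this disk, and no smaller disk contains both endpoints, so this is the minimum enclosing circle.
r = √(55.25) ≈ 7.433.

7.433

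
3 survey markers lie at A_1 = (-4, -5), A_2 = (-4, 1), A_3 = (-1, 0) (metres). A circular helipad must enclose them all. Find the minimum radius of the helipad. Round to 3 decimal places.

3.073

Side lengths²: A_1A_2² = 36, A_1A_3² = 34, A_2A_3² = 10.
Since A_1A_2² = 36 < 34 + 10 = 44, the triangle is acute, so the smallest enclosing circle is the circumcircle.
Circumcentre = (-10/3, -2), r² = 85/9.
r = √(85/9) ≈ 3.073.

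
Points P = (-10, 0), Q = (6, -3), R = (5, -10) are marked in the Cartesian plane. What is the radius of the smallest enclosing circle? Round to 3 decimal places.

Side lengths²: PQ² = 265, PR² = 325, QR² = 50.
Since PR² = 325 ≥ 265 + 50 = 315, the angle opposite PR is not acute, so the smallest enclosing circle has PR as diameter.
Centre = midpoint of PR = (-2.5, -5), r² = 325/4 = 81.25.
r = √(81.25) ≈ 9.014.

9.014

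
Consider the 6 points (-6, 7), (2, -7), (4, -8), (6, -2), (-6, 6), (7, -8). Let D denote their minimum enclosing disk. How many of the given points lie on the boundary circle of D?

2

A smallest enclosing disk is always determined by at most three of the input points on its boundary.
The farthest pair is (-6, 7)–(7, -8) with squared distance 394. The circle on this segment as diameter has centre (0.5, -0.5) and r² = 394/4 = 98.5.
Check (2, -7): distance² to centre = 44.5 ≤ 98.5, so it lies inside.
All remaining points lie in this disk, and no smaller disk contains both endpoints, so this is the minimum enclosing circle.
The points at distance exactly r from the centre are (-6, 7), (7, -8) — 2 points.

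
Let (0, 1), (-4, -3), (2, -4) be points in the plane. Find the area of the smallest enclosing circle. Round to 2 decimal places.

Call the three points A, B, C in the order given.
Side lengths²: AB² = 32, AC² = 29, BC² = 37.
Since BC² = 37 < 32 + 29 = 61, the triangle is acute, so the smallest enclosing circle is the circumcircle.
Circumcentre = (-11/14, -31/14), r² = 1073/98.
Area = π·r² = π·1073/98 ≈ 34.40.

34.40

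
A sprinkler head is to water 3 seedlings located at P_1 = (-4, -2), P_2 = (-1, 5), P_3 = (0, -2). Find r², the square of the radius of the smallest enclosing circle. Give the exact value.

Side lengths²: P_1P_2² = 58, P_1P_3² = 16, P_2P_3² = 50.
Since P_1P_2² = 58 < 50 + 16 = 66, the triangle is acute, so the smallest enclosing circle is the circumcircle.
Circumcentre = (-2, 9/7), r² = 725/49.

725/49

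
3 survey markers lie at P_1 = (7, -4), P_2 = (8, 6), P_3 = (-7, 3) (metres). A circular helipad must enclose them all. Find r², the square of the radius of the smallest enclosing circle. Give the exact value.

6565/98

Side lengths²: P_1P_2² = 101, P_1P_3² = 245, P_2P_3² = 234.
Since P_1P_3² = 245 < 234 + 101 = 335, the triangle is acute, so the smallest enclosing circle is the circumcircle.
Circumcentre = (15/14, 23/14), r² = 6565/98.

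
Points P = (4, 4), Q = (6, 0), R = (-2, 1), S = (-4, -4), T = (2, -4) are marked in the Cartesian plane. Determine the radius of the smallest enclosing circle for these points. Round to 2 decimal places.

A smallest enclosing disk is always determined by at most three of the input points on its boundary.
The minimum enclosing circle is determined by three boundary points: P, Q, S.
Their circumcentre is (1/3, -1/3) with r² = 290/9.
The farthest remaining point T is at distance² 146/9 ≤ 290/9.
r = √(290/9) ≈ 5.68.

5.68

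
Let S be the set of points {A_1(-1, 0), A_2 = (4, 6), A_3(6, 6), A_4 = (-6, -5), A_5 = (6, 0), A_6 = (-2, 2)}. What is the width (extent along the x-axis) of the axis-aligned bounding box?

12

max x = 6, min x = -6, so width = 12.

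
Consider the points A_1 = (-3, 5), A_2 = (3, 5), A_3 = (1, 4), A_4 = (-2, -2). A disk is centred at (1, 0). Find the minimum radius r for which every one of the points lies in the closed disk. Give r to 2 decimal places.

6.40

The required radius is the distance from (1, 0) to the farthest point.
Squared distances: 41, 29, 16, 13.
Maximum is 41, attained at A_1.
r = √41 ≈ 6.40.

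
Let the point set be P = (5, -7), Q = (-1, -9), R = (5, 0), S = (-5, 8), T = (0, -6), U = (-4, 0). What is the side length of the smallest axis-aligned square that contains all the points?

17

The bounding box has width 10 and height 17.
An axis-aligned square enclosing the set must have side ≥ max(width, height).
So the minimum side is max(10, 17) = 17.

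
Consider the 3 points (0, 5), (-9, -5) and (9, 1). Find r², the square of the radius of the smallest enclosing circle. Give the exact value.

Call the three points A, B, C in the order given.
Side lengths²: AB² = 181, AC² = 97, BC² = 360.
Since BC² = 360 ≥ 181 + 97 = 278, the angle opposite BC is not acute, so the smallest enclosing circle has BC as diameter.
Centre = midpoint of BC = (0, -2), r² = 360/4 = 90.

90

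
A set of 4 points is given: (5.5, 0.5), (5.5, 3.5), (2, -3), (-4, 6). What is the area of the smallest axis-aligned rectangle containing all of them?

x ranges over [-4, 5.5], width 9.5.
y ranges over [-3, 6], height 9.
Area = 9.5 × 9 = 85.5.

85.5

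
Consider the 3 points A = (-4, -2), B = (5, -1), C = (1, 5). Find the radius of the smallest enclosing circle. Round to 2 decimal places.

Side lengths²: AB² = 82, AC² = 74, BC² = 52.
Since AB² = 82 < 74 + 52 = 126, the triangle is acute, so the smallest enclosing circle is the circumcircle.
Circumcentre = (9/29, 6/29), r² = 19721/841.
r = √(19721/841) ≈ 4.84.

4.84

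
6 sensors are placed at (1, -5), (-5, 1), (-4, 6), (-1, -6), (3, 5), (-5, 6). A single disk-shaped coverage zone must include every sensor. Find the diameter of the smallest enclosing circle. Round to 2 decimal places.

12.97

By Welzl's lemma the MEC is supported by two points (diametrically opposite) or three points (on a circumcircle).
The minimum enclosing circle is determined by three boundary points: (-1, -6), (3, 5), (-5, 6).
Their circumcentre is (-75/46, 21/46) with r² = 44525/1058.
The farthest remaining point (1, -5) is at distance² 38821/1058 ≤ 44525/1058.
Diameter = 2r = 2√(44525/1058) ≈ 12.97.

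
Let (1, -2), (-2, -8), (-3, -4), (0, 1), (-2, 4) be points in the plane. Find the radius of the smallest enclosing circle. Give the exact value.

6

A smallest enclosing disk is always determined by at most three of the input points on its boundary.
The farthest pair is (-2, -8)–(-2, 4) with squared distance 144. The circle on this segment as diameter has centre (-2, -2) and r² = 144/4 = 36.
Check (1, -2): distance² to centre = 9 ≤ 36, so it lies inside.
All remaining points lie in this disk, and no smaller disk contains both endpoints, so this is the minimum enclosing circle.
r = √36 = 6.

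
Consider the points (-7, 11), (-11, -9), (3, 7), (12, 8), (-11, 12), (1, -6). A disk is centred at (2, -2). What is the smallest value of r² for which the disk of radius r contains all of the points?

365

The required radius is the distance from (2, -2) to the farthest point.
Squared distances: 250, 218, 82, 200, 365, 17.
Maximum is 365, attained at (-11, 12).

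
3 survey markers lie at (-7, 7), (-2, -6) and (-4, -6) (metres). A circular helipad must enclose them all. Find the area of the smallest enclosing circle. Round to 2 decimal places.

152.37

Call the three points A, B, C in the order given.
Side lengths²: AB² = 194, AC² = 178, BC² = 4.
Since AB² = 194 ≥ 178 + 4 = 182, the angle opposite AB is not acute, so the smallest enclosing circle has AB as diameter.
Centre = midpoint of AB = (-4.5, 0.5), r² = 194/4 = 48.5.
Area = π·r² = π·48.5 ≈ 152.37.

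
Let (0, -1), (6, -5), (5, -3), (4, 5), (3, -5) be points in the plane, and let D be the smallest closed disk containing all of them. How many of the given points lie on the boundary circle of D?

3

By Welzl's lemma the MEC is supported by two points (diametrically opposite) or three points (on a circumcircle).
The minimum enclosing circle is determined by three boundary points: (6, -5), (4, 5), (3, -5).
Their circumcentre is (4.5, -0.1) with r² = 26.26.
The farthest remaining point (0, -1) is at distance² 21.06 ≤ 26.26.
The points at distance exactly r from the centre are (6, -5), (4, 5), (3, -5) — 3 points.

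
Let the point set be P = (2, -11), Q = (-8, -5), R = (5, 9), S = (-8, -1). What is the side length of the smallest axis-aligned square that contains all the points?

The bounding box has width 13 and height 20.
An axis-aligned square enclosing the set must have side ≥ max(width, height).
So the minimum side is max(13, 20) = 20.

20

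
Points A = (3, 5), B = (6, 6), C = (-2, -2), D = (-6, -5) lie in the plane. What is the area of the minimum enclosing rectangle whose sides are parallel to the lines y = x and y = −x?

In coordinates u = x + y, v = x − y the rectangle is axis-aligned; the map (x,y)→(u,v) scales areas by 2.
u-values: 8, 12, -4, -11; range = 12 − (-11) = 23.
v-values: -2, 0, 0, -1; range = 0 − (-2) = 2.
Area = (23 × 2) / 2 = 23.

23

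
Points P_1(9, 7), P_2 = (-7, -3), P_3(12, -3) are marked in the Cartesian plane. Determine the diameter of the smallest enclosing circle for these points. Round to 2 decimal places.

19.70

Side lengths²: P_1P_2² = 356, P_1P_3² = 109, P_2P_3² = 361.
Since P_2P_3² = 361 < 356 + 109 = 465, the triangle is acute, so the smallest enclosing circle is the circumcircle.
Circumcentre = (2.5, -0.4), r² = 97.01.
Diameter = 2r = 2√(97.01) ≈ 19.70.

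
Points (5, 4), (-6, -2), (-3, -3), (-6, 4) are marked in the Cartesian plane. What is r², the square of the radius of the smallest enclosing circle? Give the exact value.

39.25

A smallest enclosing disk is always determined by at most three of the input points on its boundary.
The farthest pair is (5, 4)–(-6, -2) with squared distance 157. The circle on this segment as diameter has centre (-0.5, 1) and r² = 157/4 = 39.25.
Check (-3, -3): distance² to centre = 22.25 ≤ 39.25, so it lies inside.
All remaining points lie in this disk, and no smaller disk contains both endpoints, so this is the minimum enclosing circle.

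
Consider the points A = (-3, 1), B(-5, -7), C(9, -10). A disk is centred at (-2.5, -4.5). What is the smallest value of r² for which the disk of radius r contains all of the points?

162.5

The required radius is the distance from (-2.5, -4.5) to the farthest point.
Squared distances: 30.5, 12.5, 162.5.
Maximum is 162.5, attained at C.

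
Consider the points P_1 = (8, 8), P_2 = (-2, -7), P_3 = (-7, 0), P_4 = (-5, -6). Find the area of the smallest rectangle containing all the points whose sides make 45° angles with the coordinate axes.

162

In coordinates u = x + y, v = x − y the rectangle is axis-aligned; the map (x,y)→(u,v) scales areas by 2.
u-values: 16, -9, -7, -11; range = 16 − (-11) = 27.
v-values: 0, 5, -7, 1; range = 5 − (-7) = 12.
Area = (27 × 12) / 2 = 162.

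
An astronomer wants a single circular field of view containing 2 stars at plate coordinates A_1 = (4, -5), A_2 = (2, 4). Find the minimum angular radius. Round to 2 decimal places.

4.61

The smallest circle enclosing two points has them as diameter endpoints.
Centre = midpoint = (3, -0.5); r² = |A_1A_2|²/4 = 85/4 = 21.25.
r = √(21.25) ≈ 4.61.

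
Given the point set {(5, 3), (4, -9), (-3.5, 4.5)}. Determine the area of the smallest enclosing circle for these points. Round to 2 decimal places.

Call the three points A, B, C in the order given.
Side lengths²: AB² = 145, AC² = 74.5, BC² = 238.5.
Since BC² = 238.5 ≥ 145 + 74.5 = 219.5, the angle opposite BC is not acute, so the smallest enclosing circle has BC as diameter.
Centre = midpoint of BC = (0.25, -2.25), r² = 238.5/4 = 59.625.
Area = π·r² = π·59.625 ≈ 187.32.

187.32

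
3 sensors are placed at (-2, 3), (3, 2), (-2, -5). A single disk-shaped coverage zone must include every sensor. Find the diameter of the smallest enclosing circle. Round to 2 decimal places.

8.77

Call the three points A, B, C in the order given.
Side lengths²: AB² = 26, AC² = 64, BC² = 74.
Since BC² = 74 < 64 + 26 = 90, the triangle is acute, so the smallest enclosing circle is the circumcircle.
Circumcentre = (-0.2, -1), r² = 19.24.
Diameter = 2r = 2√(19.24) ≈ 8.77.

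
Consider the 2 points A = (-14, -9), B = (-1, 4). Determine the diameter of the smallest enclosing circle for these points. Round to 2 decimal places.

18.38

The smallest circle enclosing two points has them as diameter endpoints.
Centre = midpoint = (-7.5, -2.5); r² = |AB|²/4 = 338/4 = 84.5.
Diameter = 2r = 2√(84.5) ≈ 18.38.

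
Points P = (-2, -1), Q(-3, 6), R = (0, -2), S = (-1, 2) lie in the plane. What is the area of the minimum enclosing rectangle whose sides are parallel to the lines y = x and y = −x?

In coordinates u = x + y, v = x − y the rectangle is axis-aligned; the map (x,y)→(u,v) scales areas by 2.
u-values: -3, 3, -2, 1; range = 3 − (-3) = 6.
v-values: -1, -9, 2, -3; range = 2 − (-9) = 11.
Area = (6 × 11) / 2 = 33.

33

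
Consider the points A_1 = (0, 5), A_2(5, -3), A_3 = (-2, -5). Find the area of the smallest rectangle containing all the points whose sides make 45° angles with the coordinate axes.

In coordinates u = x + y, v = x − y the rectangle is axis-aligned; the map (x,y)→(u,v) scales areas by 2.
u-values: 5, 2, -7; range = 5 − (-7) = 12.
v-values: -5, 8, 3; range = 8 − (-5) = 13.
Area = (12 × 13) / 2 = 78.

78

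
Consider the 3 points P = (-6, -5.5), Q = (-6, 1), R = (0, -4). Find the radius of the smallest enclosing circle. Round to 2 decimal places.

Side lengths²: PQ² = 42.25, PR² = 38.25, QR² = 61.
Since QR² = 61 < 42.25 + 38.25 = 80.5, the triangle is acute, so the smallest enclosing circle is the circumcircle.
Circumcentre = (-3.625, -2.25), r² = 16.203125.
r = √(16.203125) ≈ 4.03.

4.03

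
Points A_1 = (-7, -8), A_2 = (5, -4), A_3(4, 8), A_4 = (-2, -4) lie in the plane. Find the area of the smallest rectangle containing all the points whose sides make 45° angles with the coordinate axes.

In coordinates u = x + y, v = x − y the rectangle is axis-aligned; the map (x,y)→(u,v) scales areas by 2.
u-values: -15, 1, 12, -6; range = 12 − (-15) = 27.
v-values: 1, 9, -4, 2; range = 9 − (-4) = 13.
Area = (27 × 13) / 2 = 175.5.

175.5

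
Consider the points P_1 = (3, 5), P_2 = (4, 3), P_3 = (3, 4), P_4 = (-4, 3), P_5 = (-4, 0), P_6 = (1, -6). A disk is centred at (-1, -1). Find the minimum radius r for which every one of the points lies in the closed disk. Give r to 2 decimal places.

The required radius is the distance from (-1, -1) to the farthest point.
Squared distances: 52, 41, 41, 25, 10, 29.
Maximum is 52, attained at P_1.
r = √52 ≈ 7.21.

7.21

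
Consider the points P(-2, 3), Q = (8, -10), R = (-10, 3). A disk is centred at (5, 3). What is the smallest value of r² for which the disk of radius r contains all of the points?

The required radius is the distance from (5, 3) to the farthest point.
Squared distances: 49, 178, 225.
Maximum is 225, attained at R.

225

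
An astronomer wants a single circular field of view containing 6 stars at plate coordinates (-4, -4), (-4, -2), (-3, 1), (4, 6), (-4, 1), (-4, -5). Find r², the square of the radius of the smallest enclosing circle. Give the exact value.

46.25

A smallest enclosing disk is always determined by at most three of the input points on its boundary.
The farthest pair is (4, 6)–(-4, -5) with squared distance 185. The circle on this segment as diameter has centre (0, 0.5) and r² = 185/4 = 46.25.
Check (-4, -4): distance² to centre = 36.25 ≤ 46.25, so it lies inside.
All remaining points lie in this disk, and no smaller disk contains both endpoints, so this is the minimum enclosing circle.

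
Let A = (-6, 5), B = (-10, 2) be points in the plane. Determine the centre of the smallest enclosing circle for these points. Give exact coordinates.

(-8, 3.5)

The smallest circle enclosing two points has them as diameter endpoints.
Centre = midpoint = (-8, 3.5); r² = |AB|²/4 = 25/4 = 6.25.
Centre = (-8, 3.5).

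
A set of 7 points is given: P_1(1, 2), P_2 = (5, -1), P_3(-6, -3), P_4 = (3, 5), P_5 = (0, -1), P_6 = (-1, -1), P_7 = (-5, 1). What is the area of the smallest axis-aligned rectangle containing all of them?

x ranges over [-6, 5], width 11.
y ranges over [-3, 5], height 8.
Area = 11 × 8 = 88.

88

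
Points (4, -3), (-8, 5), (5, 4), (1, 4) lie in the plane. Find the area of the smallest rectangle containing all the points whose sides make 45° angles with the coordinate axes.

120

In coordinates u = x + y, v = x − y the rectangle is axis-aligned; the map (x,y)→(u,v) scales areas by 2.
u-values: 1, -3, 9, 5; range = 9 − (-3) = 12.
v-values: 7, -13, 1, -3; range = 7 − (-13) = 20.
Area = (12 × 20) / 2 = 120.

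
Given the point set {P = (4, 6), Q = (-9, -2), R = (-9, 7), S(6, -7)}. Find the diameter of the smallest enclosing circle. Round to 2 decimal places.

The minimum enclosing circle of a finite set is fixed by two of the points (as a diameter) or three (as a circumcircle).
The farthest pair is R–S with squared distance 421. The circle on this segment as diameter has centre (-1.5, 0) and r² = 421/4 = 105.25.
Check P: distance² to centre = 66.25 ≤ 105.25, so it lies inside.
All remaining points lie in this disk, and no smaller disk contains both endpoints, so this is the minimum enclosing circle.
Diameter = 2r = 2√(105.25) ≈ 20.52.

20.52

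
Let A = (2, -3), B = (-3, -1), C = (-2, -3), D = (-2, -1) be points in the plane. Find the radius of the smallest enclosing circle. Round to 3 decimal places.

2.693

The minimum enclosing circle of a finite set is fixed by two of the points (as a diameter) or three (as a circumcircle).
The farthest pair is A–B with squared distance 29. The circle on this segment as diameter has centre (-0.5, -2) and r² = 29/4 = 7.25.
Check C: distance² to centre = 3.25 ≤ 7.25, so it lies inside.
All remaining points lie in this disk, and no smaller disk contains both endpoints, so this is the minimum enclosing circle.
r = √(7.25) ≈ 2.693.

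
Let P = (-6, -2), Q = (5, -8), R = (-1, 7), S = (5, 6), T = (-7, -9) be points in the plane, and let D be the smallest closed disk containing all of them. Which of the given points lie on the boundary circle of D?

A smallest enclosing disk is always determined by at most three of the input points on its boundary.
The farthest pair is S–T with squared distance 369. The circle on this segment as diameter has centre (-1, -1.5) and r² = 369/4 = 92.25.
Check P: distance² to centre = 25.25 ≤ 92.25, so it lies inside.
All remaining points lie in this disk, and no smaller disk contains both endpoints, so this is the minimum enclosing circle.
The points at distance exactly r from the centre are S, T — 2 points.

S, T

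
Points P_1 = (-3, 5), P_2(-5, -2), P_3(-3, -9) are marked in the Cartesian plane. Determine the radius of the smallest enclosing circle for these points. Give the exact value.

7

Side lengths²: P_1P_2² = 53, P_1P_3² = 196, P_2P_3² = 53.
Since P_1P_3² = 196 ≥ 53 + 53 = 106, the angle opposite P_1P_3 is not acute, so the smallest enclosing circle has P_1P_3 as diameter.
Centre = midpoint of P_1P_3 = (-3, -2), r² = 196/4 = 49.
r = √49 = 7.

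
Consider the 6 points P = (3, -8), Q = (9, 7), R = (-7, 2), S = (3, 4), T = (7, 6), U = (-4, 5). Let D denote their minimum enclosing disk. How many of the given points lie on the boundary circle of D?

A smallest enclosing disk is always determined by at most three of the input points on its boundary.
The minimum enclosing circle is determined by three boundary points: P, Q, R.
Their circumcentre is (29/14, 15/14) with r² = 8149/98.
The farthest remaining point U is at distance² 5125/98 ≤ 8149/98.
The points at distance exactly r from the centre are P, Q, R — 3 points.

3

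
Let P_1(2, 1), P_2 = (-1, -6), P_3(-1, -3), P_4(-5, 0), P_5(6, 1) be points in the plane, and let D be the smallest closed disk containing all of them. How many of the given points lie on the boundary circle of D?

3

By Welzl's lemma the MEC is supported by two points (diametrically opposite) or three points (on a circumcircle).
The minimum enclosing circle is determined by three boundary points: P_2, P_4, P_5.
Their circumcentre is (0.6, -0.6) with r² = 31.72.
The farthest remaining point P_3 is at distance² 8.32 ≤ 31.72.
The points at distance exactly r from the centre are P_2, P_4, P_5 — 3 points.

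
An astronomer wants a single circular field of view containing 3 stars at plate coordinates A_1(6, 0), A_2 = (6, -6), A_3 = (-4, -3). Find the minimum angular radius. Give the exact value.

Side lengths²: A_1A_2² = 36, A_1A_3² = 109, A_2A_3² = 109.
Since A_2A_3² = 109 < 109 + 36 = 145, the triangle is acute, so the smallest enclosing circle is the circumcircle.
Circumcentre = (1.45, -3), r² = 29.7025.
r = √(29.7025) = 5.45.

5.45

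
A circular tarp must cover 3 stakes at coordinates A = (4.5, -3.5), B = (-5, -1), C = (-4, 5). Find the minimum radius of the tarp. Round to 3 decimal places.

Side lengths²: AB² = 96.5, AC² = 144.5, BC² = 37.
Since AC² = 144.5 ≥ 96.5 + 37 = 133.5, the angle opposite AC is not acute, so the smallest enclosing circle has AC as diameter.
Centre = midpoint of AC = (0.25, 0.75), r² = 144.5/4 = 36.125.
r = √(36.125) ≈ 6.010.

6.010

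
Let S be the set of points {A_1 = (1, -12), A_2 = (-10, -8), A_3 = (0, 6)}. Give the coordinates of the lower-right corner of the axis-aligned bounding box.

x-range [-10, 1], y-range [-12, 6].
The lower-right corner is (1, -12).

(1, -12)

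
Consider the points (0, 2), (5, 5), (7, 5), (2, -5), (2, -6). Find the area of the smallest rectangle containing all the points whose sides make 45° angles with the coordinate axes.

80

In coordinates u = x + y, v = x − y the rectangle is axis-aligned; the map (x,y)→(u,v) scales areas by 2.
u-values: 2, 10, 12, -3, -4; range = 12 − (-4) = 16.
v-values: -2, 0, 2, 7, 8; range = 8 − (-2) = 10.
Area = (16 × 10) / 2 = 80.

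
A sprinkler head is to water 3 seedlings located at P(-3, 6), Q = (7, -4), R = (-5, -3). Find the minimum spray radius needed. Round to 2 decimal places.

Side lengths²: PQ² = 200, PR² = 85, QR² = 145.
Since PQ² = 200 < 145 + 85 = 230, the triangle is acute, so the smallest enclosing circle is the circumcircle.
Circumcentre = (29/22, 7/22), r² = 12325/242.
r = √(12325/242) ≈ 7.14.

7.14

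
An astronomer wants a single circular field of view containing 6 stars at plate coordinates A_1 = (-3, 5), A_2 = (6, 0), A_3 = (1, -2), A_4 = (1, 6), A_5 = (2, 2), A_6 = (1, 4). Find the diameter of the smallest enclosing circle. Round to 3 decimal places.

10.296

The farthest pair is A_1–A_2 with squared distance 106. The circle on this segment as diameter has centre (1.5, 2.5) and r² = 106/4 = 26.5.
Check A_3: distance² to centre = 20.5 ≤ 26.5, so it lies inside.
All remaining points lie in this disk, and no smaller disk contains both endpoints, so this is the minimum enclosing circle.
Diameter = 2r = 2√(26.5) ≈ 10.296.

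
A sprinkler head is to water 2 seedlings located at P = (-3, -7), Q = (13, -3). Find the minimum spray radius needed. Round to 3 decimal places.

The smallest circle enclosing two points has them as diameter endpoints.
Centre = midpoint = (5, -5); r² = |PQ|²/4 = 272/4 = 68.
r = √68 ≈ 8.246.

8.246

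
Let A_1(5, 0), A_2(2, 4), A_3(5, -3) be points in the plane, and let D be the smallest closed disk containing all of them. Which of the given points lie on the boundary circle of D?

A_2, A_3

Side lengths²: A_1A_2² = 25, A_1A_3² = 9, A_2A_3² = 58.
Since A_2A_3² = 58 ≥ 25 + 9 = 34, the angle opposite A_2A_3 is not acute, so the smallest enclosing circle has A_2A_3 as diameter.
Centre = midpoint of A_2A_3 = (3.5, 0.5), r² = 58/4 = 14.5.
The points at distance exactly r from the centre are A_2, A_3 — 2 points.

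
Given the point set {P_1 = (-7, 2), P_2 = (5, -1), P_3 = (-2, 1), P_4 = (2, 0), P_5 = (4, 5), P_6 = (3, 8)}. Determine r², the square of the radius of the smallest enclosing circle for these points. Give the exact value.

42.5

By Welzl's lemma the MEC is supported by two points (diametrically opposite) or three points (on a circumcircle).
The minimum enclosing circle is determined by three boundary points: P_1, P_2, P_6.
Their circumcentre is (-0.5, 2.5) with r² = 42.5.
The farthest remaining point P_5 is at distance² 26.5 ≤ 42.5.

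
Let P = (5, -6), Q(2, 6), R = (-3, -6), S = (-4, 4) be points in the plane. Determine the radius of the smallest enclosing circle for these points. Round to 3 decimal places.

A smallest enclosing disk is always determined by at most three of the input points on its boundary.
The minimum enclosing circle is determined by three boundary points: P, Q, S.
Their circumcentre is (23/26, -17/26) with r² = 15385/338.
The farthest remaining point R is at distance² 14761/338 ≤ 15385/338.
r = √(15385/338) ≈ 6.747.

6.747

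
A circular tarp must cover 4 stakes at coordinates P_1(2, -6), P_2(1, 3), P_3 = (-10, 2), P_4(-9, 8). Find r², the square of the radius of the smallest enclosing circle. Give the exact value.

The minimum enclosing circle of a finite set is fixed by two of the points (as a diameter) or three (as a circumcircle).
The farthest pair is P_1–P_4 with squared distance 317. The circle on this segment as diameter has centre (-3.5, 1) and r² = 317/4 = 79.25.
Check P_2: distance² to centre = 24.25 ≤ 79.25, so it lies inside.
All remaining points lie in this disk, and no smaller disk contains both endpoints, so this is the minimum enclosing circle.

79.25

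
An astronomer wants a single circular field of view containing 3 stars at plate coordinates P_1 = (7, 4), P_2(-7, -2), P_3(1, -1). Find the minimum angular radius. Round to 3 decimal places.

7.616

Side lengths²: P_1P_2² = 232, P_1P_3² = 61, P_2P_3² = 65.
Since P_1P_2² = 232 ≥ 65 + 61 = 126, the angle opposite P_1P_2 is not acute, so the smallest enclosing circle has P_1P_2 as diameter.
Centre = midpoint of P_1P_2 = (0, 1), r² = 232/4 = 58.
r = √58 ≈ 7.616.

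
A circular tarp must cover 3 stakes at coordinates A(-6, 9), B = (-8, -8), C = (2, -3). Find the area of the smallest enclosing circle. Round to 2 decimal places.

233.72

Side lengths²: AB² = 293, AC² = 208, BC² = 125.
Since AB² = 293 < 208 + 125 = 333, the triangle is acute, so the smallest enclosing circle is the circumcircle.
Circumcentre = (-5.9375, 0.375), r² = 74.39453125.
Area = π·r² = π·74.39453125 ≈ 233.72.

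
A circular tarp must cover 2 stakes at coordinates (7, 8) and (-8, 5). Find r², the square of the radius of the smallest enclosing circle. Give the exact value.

The smallest circle enclosing two points has them as diameter endpoints.
Centre = midpoint = (-0.5, 6.5); r² = |(7, 8)−(-8, 5)|²/4 = 234/4 = 58.5.

58.5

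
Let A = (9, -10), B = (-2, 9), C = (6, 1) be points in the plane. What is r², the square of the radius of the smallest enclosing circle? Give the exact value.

120.5

Side lengths²: AB² = 482, AC² = 130, BC² = 128.
Since AB² = 482 ≥ 130 + 128 = 258, the angle opposite AB is not acute, so the smallest enclosing circle has AB as diameter.
Centre = midpoint of AB = (3.5, -0.5), r² = 482/4 = 120.5.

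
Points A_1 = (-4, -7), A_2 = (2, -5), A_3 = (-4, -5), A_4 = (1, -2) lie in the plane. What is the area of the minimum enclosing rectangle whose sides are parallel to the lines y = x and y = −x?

30

In coordinates u = x + y, v = x − y the rectangle is axis-aligned; the map (x,y)→(u,v) scales areas by 2.
u-values: -11, -3, -9, -1; range = -1 − (-11) = 10.
v-values: 3, 7, 1, 3; range = 7 − 1 = 6.
Area = (10 × 6) / 2 = 30.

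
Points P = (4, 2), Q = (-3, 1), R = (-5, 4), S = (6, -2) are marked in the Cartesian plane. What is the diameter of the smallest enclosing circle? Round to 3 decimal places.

12.530

The minimum enclosing circle of a finite set is fixed by two of the points (as a diameter) or three (as a circumcircle).
The farthest pair is R–S with squared distance 157. The circle on this segment as diameter has centre (0.5, 1) and r² = 157/4 = 39.25.
Check P: distance² to centre = 13.25 ≤ 39.25, so it lies inside.
All remaining points lie in this disk, and no smaller disk contains both endpoints, so this is the minimum enclosing circle.
Diameter = 2r = 2√(39.25) ≈ 12.530.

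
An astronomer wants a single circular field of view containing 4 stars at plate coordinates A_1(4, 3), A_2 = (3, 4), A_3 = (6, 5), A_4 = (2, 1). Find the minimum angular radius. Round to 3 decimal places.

The farthest pair is A_3–A_4 with squared distance 32. The circle on this segment as diameter has centre (4, 3) and r² = 32/4 = 8.
Check A_1: distance² to centre = 0 ≤ 8, so it lies inside.
All remaining points lie in this disk, and no smaller disk contains both endpoints, so this is the minimum enclosing circle.
r = √8 ≈ 2.828.

2.828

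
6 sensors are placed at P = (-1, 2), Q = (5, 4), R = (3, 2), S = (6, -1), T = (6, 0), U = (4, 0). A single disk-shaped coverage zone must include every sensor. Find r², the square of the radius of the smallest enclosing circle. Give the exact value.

By Welzl's lemma the MEC is supported by two points (diametrically opposite) or three points (on a circumcircle).
The minimum enclosing circle is determined by three boundary points: P, Q, S.
Their circumcentre is (2.6875, 0.9375) with r² = 14.7265625.
The farthest remaining point T is at distance² 11.8515625 ≤ 14.7265625.

14.7265625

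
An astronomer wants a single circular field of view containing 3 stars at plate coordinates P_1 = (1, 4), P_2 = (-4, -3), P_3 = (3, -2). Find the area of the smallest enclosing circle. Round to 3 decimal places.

Side lengths²: P_1P_2² = 74, P_1P_3² = 40, P_2P_3² = 50.
Since P_1P_2² = 74 < 50 + 40 = 90, the triangle is acute, so the smallest enclosing circle is the circumcircle.
Circumcentre = (-19/22, 1/22), r² = 4625/242.
Area = π·r² = π·4625/242 ≈ 60.041.

60.041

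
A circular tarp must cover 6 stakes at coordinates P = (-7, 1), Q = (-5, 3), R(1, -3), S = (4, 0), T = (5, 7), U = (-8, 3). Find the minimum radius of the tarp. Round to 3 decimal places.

6.950

The minimum enclosing circle is determined by three boundary points: R, T, U.
Their circumcentre is (-41/38, 69/19) with r² = 69745/1444.
The farthest remaining point P is at distance² 60625/1444 ≤ 69745/1444.
r = √(69745/1444) ≈ 6.950.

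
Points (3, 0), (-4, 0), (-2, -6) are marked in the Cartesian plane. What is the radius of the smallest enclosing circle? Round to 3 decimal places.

4.116

Call the three points A, B, C in the order given.
Side lengths²: AB² = 49, AC² = 61, BC² = 40.
Since AC² = 61 < 49 + 40 = 89, the triangle is acute, so the smallest enclosing circle is the circumcircle.
Circumcentre = (-0.5, -13/6), r² = 305/18.
r = √(305/18) ≈ 4.116.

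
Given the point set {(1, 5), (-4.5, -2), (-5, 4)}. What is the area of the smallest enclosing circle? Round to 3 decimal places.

Call the three points A, B, C in the order given.
Side lengths²: AB² = 79.25, AC² = 37, BC² = 36.25.
Since AB² = 79.25 ≥ 37 + 36.25 = 73.25, the angle opposite AB is not acute, so the smallest enclosing circle has AB as diameter.
Centre = midpoint of AB = (-1.75, 1.5), r² = 79.25/4 = 19.8125.
Area = π·r² = π·19.8125 ≈ 62.243.

62.243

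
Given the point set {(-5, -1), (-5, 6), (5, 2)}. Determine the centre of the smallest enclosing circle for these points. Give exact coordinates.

(-0.6, 2.5)

Call the three points A, B, C in the order given.
Side lengths²: AB² = 49, AC² = 109, BC² = 116.
Since BC² = 116 < 109 + 49 = 158, the triangle is acute, so the smallest enclosing circle is the circumcircle.
Circumcentre = (-0.6, 2.5), r² = 31.61.
Centre = (-0.6, 2.5).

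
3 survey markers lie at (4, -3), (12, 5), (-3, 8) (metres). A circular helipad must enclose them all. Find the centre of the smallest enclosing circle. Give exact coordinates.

(25/6, 29/6)

Call the three points A, B, C in the order given.
Side lengths²: AB² = 128, AC² = 170, BC² = 234.
Since BC² = 234 < 170 + 128 = 298, the triangle is acute, so the smallest enclosing circle is the circumcircle.
Circumcentre = (25/6, 29/6), r² = 1105/18.
Centre = (25/6, 29/6).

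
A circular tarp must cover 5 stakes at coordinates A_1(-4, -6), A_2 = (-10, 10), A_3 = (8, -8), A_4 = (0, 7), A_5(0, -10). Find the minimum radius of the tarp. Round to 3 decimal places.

12.728

A smallest enclosing disk is always determined by at most three of the input points on its boundary.
The farthest pair is A_2–A_3 with squared distance 648. The circle on this segment as diameter has centre (-1, 1) and r² = 648/4 = 162.
Check A_1: distance² to centre = 58 ≤ 162, so it lies inside.
All remaining points lie in this disk, and no smaller disk contains both endpoints, so this is the minimum enclosing circle.
r = √162 ≈ 12.728.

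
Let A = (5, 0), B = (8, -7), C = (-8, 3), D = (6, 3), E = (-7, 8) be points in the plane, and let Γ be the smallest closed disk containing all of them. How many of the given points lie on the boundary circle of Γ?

2

The minimum enclosing circle of a finite set is fixed by two of the points (as a diameter) or three (as a circumcircle).
The farthest pair is B–E with squared distance 450. The circle on this segment as diameter has centre (0.5, 0.5) and r² = 450/4 = 112.5.
Check A: distance² to centre = 20.5 ≤ 112.5, so it lies inside.
All remaining points lie in this disk, and no smaller disk contains both endpoints, so this is the minimum enclosing circle.
The points at distance exactly r from the centre are B, E — 2 points.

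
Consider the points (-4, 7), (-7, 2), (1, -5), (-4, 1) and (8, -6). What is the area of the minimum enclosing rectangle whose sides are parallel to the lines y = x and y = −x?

In coordinates u = x + y, v = x − y the rectangle is axis-aligned; the map (x,y)→(u,v) scales areas by 2.
u-values: 3, -5, -4, -3, 2; range = 3 − (-5) = 8.
v-values: -11, -9, 6, -5, 14; range = 14 − (-11) = 25.
Area = (8 × 25) / 2 = 100.

100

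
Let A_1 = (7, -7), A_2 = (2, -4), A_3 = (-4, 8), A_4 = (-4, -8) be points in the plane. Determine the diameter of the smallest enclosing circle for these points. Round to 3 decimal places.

By Welzl's lemma the MEC is supported by two points (diametrically opposite) or three points (on a circumcircle).
The minimum enclosing circle is determined by three boundary points: A_1, A_3, A_4.
Their circumcentre is (9/11, 0) with r² = 10553/121.
The farthest remaining point A_2 is at distance² 2105/121 ≤ 10553/121.
Diameter = 2r = 2√(10553/121) ≈ 18.678.

18.678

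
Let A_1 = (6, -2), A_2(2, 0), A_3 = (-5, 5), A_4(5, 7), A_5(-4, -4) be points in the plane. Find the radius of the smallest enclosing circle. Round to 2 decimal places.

By Welzl's lemma the MEC is supported by two points (diametrically opposite) or three points (on a circumcircle).
The farthest pair is A_4–A_5 with squared distance 202. The circle on this segment as diameter has centre (0.5, 1.5) and r² = 202/4 = 50.5.
Check A_1: distance² to centre = 42.5 ≤ 50.5, so it lies inside.
All remaining points lie in this disk, and no smaller disk contains both endpoints, so this is the minimum enclosing circle.
r = √(50.5) ≈ 7.11.

7.11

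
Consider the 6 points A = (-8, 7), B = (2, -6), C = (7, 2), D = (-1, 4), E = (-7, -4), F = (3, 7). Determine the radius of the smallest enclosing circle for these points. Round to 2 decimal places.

A smallest enclosing disk is always determined by at most three of the input points on its boundary.
The minimum enclosing circle is determined by three boundary points: A, B, C.
Their circumcentre is (-83/58, 99/58) with r² = 119705/1682.
The farthest remaining point E is at distance² 106945/1682 ≤ 119705/1682.
r = √(119705/1682) ≈ 8.44.

8.44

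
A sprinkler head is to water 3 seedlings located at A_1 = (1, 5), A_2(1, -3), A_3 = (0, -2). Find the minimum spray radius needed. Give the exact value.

4

Side lengths²: A_1A_2² = 64, A_1A_3² = 50, A_2A_3² = 2.
Since A_1A_2² = 64 ≥ 50 + 2 = 52, the angle opposite A_1A_2 is not acute, so the smallest enclosing circle has A_1A_2 as diameter.
Centre = midpoint of A_1A_2 = (1, 1), r² = 64/4 = 16.
r = √16 = 4.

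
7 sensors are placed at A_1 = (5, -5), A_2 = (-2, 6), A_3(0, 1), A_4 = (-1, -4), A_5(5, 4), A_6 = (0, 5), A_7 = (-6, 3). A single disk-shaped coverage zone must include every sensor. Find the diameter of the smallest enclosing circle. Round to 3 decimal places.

A smallest enclosing disk is always determined by at most three of the input points on its boundary.
The minimum enclosing circle is determined by three boundary points: A_1, A_5, A_7.
Their circumcentre is (-3/22, -0.5) with r² = 11285/242.
The farthest remaining point A_2 is at distance² 11065/242 ≤ 11285/242.
Diameter = 2r = 2√(11285/242) ≈ 13.658.

13.658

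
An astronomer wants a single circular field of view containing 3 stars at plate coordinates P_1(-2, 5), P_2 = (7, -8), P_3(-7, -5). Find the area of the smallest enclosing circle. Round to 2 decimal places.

209.43

Side lengths²: P_1P_2² = 250, P_1P_3² = 125, P_2P_3² = 205.
Since P_1P_2² = 250 < 205 + 125 = 330, the triangle is acute, so the smallest enclosing circle is the circumcircle.
Circumcentre = (51/62, -165/62), r² = 128125/1922.
Area = π·r² = π·128125/1922 ≈ 209.43.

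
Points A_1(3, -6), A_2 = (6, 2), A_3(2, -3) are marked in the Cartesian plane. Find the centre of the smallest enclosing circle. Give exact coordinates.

Side lengths²: A_1A_2² = 73, A_1A_3² = 10, A_2A_3² = 41.
Since A_1A_2² = 73 ≥ 41 + 10 = 51, the angle opposite A_1A_2 is not acute, so the smallest enclosing circle has A_1A_2 as diameter.
Centre = midpoint of A_1A_2 = (4.5, -2), r² = 73/4 = 18.25.
Centre = (4.5, -2).

(4.5, -2)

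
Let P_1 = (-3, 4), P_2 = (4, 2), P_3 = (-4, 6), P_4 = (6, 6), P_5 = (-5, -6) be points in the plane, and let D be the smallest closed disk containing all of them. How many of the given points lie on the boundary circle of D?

2

By Welzl's lemma the MEC is supported by two points (diametrically opposite) or three points (on a circumcircle).
The farthest pair is P_4–P_5 with squared distance 265. The circle on this segment as diameter has centre (0.5, 0) and r² = 265/4 = 66.25.
Check P_1: distance² to centre = 28.25 ≤ 66.25, so it lies inside.
All remaining points lie in this disk, and no smaller disk contains both endpoints, so this is the minimum enclosing circle.
The points at distance exactly r from the centre are P_4, P_5 — 2 points.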